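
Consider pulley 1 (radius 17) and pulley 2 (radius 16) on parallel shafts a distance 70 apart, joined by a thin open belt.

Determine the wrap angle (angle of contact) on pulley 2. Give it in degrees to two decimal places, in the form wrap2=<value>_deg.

open belt: β = asin((r2−r1)/C) = asin(-1/70) = -0.8185°
wrap1 = π − 2β = 181.6371°
wrap2 = π + 2β = 178.3629°

wrap2=178.36_deg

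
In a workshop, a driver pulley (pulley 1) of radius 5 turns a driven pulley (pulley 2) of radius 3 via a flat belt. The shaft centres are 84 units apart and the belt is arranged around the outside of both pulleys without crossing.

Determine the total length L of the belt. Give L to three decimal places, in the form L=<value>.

open belt: β = asin((r2−r1)/C) = asin(-2/84) = -1.3643°
wrap1 = π − 2β = 182.7286°
wrap2 = π + 2β = 177.2714°
tangent length = C·cosβ = 83.9762
L = r1·wrap1 + r2·wrap2 + 2·C·cosβ = 5·3.1892 + 3·3.0940 + 2·83.9762 = 193.1804

L=193.180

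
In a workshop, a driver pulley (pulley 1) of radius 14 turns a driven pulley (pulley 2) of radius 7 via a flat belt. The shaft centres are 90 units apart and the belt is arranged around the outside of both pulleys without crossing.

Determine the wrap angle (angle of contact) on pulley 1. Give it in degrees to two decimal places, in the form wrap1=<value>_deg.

open belt: β = asin((r2−r1)/C) = asin(-7/90) = -4.4608°
wrap1 = π − 2β = 188.9217°
wrap2 = π + 2β = 171.0783°

wrap1=188.92_deg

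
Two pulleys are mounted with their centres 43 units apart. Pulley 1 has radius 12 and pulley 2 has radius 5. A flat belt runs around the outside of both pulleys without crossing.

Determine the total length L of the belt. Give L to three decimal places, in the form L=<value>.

L=140.549

open belt: β = asin((r2−r1)/C) = asin(-7/43) = -9.3689°
wrap1 = π − 2β = 198.7378°
wrap2 = π + 2β = 161.2622°
tangent length = C·cosβ = 42.4264
L = r1·wrap1 + r2·wrap2 + 2·C·cosβ = 12·3.4686 + 5·2.8146 + 2·42.4264 = 140.5491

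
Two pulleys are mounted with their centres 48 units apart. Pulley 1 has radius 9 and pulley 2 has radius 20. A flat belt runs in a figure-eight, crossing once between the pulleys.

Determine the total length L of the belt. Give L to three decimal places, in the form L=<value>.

crossed belt: β = asin((r1+r2)/C) = asin(29/48) = 37.1689°
wrap1 = wrap2 = π + 2β = 254.3378°
tangent length = C·cosβ = 38.2492
L = (r1+r2)·wrap + 2·C·cosβ = 29·4.4390 + 2·38.2492 = 205.2303

L=205.230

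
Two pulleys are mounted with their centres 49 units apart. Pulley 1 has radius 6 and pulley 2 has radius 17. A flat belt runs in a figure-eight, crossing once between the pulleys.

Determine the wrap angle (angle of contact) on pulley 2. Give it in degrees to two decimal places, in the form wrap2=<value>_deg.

crossed belt: β = asin((r1+r2)/C) = asin(23/49) = 27.9946°
wrap1 = wrap2 = π + 2β = 235.9891°

wrap2=235.99_deg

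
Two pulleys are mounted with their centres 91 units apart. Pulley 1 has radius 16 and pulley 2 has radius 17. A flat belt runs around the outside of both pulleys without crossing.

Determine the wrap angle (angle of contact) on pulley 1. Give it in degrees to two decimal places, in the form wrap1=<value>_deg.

open belt: β = asin((r2−r1)/C) = asin(1/91) = 0.6296°
wrap1 = π − 2β = 178.7407°
wrap2 = π + 2β = 181.2593°

wrap1=178.74_deg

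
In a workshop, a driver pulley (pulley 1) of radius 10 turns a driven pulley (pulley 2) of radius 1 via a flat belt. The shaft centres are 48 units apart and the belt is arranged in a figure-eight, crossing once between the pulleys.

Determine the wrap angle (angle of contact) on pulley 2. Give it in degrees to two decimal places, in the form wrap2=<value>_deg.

crossed belt: β = asin((r1+r2)/C) = asin(11/48) = 13.2480°
wrap1 = wrap2 = π + 2β = 206.4960°

wrap2=206.50_deg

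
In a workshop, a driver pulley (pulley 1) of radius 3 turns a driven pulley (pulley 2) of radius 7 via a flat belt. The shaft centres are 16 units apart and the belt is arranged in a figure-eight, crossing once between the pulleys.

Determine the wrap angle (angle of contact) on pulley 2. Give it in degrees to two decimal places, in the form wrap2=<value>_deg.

crossed belt: β = asin((r1+r2)/C) = asin(10/16) = 38.6822°
wrap1 = wrap2 = π + 2β = 257.3644°

wrap2=257.36_deg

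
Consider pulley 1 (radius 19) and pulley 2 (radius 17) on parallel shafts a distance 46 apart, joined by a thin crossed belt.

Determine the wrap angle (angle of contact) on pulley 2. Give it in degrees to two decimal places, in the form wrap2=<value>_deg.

crossed belt: β = asin((r1+r2)/C) = asin(36/46) = 51.5000°
wrap1 = wrap2 = π + 2β = 283.0001°

wrap2=283.00_deg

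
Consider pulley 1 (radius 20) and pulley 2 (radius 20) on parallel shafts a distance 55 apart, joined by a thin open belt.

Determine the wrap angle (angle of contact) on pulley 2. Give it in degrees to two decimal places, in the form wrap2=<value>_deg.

open belt: β = asin((r2−r1)/C) = asin(0/55) = 0.0000°
wrap1 = π − 2β = 180.0000°
wrap2 = π + 2β = 180.0000°

wrap2=180.00_deg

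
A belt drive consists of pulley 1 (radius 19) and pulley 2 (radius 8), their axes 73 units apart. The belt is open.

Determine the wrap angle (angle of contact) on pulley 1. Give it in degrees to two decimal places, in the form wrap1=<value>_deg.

open belt: β = asin((r2−r1)/C) = asin(-11/73) = -8.6666°
wrap1 = π − 2β = 197.3332°
wrap2 = π + 2β = 162.6668°

wrap1=197.33_deg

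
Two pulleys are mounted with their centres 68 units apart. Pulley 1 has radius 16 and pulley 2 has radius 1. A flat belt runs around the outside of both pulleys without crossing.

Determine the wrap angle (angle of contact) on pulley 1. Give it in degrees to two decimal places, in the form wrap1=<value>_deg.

wrap1=205.49_deg

open belt: β = asin((r2−r1)/C) = asin(-15/68) = -12.7436°
wrap1 = π − 2β = 205.4872°
wrap2 = π + 2β = 154.5128°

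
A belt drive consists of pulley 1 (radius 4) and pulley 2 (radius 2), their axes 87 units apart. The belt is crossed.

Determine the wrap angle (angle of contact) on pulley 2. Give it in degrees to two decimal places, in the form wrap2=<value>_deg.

wrap2=187.91_deg

crossed belt: β = asin((r1+r2)/C) = asin(6/87) = 3.9546°
wrap1 = wrap2 = π + 2β = 187.9091°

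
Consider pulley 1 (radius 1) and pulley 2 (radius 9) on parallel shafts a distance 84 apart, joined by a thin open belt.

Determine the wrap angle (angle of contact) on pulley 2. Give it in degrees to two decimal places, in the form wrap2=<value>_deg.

wrap2=190.93_deg

open belt: β = asin((r2−r1)/C) = asin(8/84) = 5.4650°
wrap1 = π − 2β = 169.0700°
wrap2 = π + 2β = 190.9300°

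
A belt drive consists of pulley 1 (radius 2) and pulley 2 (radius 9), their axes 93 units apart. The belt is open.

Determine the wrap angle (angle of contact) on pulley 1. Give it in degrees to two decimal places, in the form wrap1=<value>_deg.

wrap1=171.37_deg

open belt: β = asin((r2−r1)/C) = asin(7/93) = 4.3167°
wrap1 = π − 2β = 171.3667°
wrap2 = π + 2β = 188.6333°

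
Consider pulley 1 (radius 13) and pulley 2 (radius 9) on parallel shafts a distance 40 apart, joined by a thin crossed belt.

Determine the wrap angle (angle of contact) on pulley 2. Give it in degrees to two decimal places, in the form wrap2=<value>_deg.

wrap2=246.73_deg

crossed belt: β = asin((r1+r2)/C) = asin(22/40) = 33.3670°
wrap1 = wrap2 = π + 2β = 246.7340°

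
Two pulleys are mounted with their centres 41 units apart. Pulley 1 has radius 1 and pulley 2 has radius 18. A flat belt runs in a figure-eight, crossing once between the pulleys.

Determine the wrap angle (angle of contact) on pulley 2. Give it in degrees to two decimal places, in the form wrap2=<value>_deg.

crossed belt: β = asin((r1+r2)/C) = asin(19/41) = 27.6077°
wrap1 = wrap2 = π + 2β = 235.2153°

wrap2=235.22_deg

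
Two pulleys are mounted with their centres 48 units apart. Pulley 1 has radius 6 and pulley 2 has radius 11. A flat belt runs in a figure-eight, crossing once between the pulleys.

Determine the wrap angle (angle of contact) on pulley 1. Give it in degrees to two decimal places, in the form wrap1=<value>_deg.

crossed belt: β = asin((r1+r2)/C) = asin(17/48) = 20.7424°
wrap1 = wrap2 = π + 2β = 221.4848°

wrap1=221.48_deg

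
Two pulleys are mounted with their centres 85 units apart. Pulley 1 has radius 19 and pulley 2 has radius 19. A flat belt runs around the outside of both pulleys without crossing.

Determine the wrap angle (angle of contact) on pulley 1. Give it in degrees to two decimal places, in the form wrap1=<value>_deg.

open belt: β = asin((r2−r1)/C) = asin(0/85) = 0.0000°
wrap1 = π − 2β = 180.0000°
wrap2 = π + 2β = 180.0000°

wrap1=180.00_deg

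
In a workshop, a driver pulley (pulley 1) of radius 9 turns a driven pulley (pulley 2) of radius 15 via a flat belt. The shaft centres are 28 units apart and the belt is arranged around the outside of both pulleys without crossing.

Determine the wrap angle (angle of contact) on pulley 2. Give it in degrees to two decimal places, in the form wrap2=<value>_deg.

open belt: β = asin((r2−r1)/C) = asin(6/28) = 12.3736°
wrap1 = π − 2β = 155.2527°
wrap2 = π + 2β = 204.7473°

wrap2=204.75_deg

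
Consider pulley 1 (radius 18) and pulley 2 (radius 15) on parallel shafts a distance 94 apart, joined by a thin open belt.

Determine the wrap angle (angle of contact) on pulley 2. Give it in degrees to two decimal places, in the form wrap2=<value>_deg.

wrap2=176.34_deg

open belt: β = asin((r2−r1)/C) = asin(-3/94) = -1.8289°
wrap1 = π − 2β = 183.6578°
wrap2 = π + 2β = 176.3422°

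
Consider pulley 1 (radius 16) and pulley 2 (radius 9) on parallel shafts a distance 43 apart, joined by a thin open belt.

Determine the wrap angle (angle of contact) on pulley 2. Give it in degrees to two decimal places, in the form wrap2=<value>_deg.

wrap2=161.26_deg

open belt: β = asin((r2−r1)/C) = asin(-7/43) = -9.3689°
wrap1 = π − 2β = 198.7378°
wrap2 = π + 2β = 161.2622°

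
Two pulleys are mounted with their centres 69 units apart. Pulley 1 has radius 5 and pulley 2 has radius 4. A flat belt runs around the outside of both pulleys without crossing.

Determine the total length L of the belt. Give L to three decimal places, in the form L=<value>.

L=166.289

open belt: β = asin((r2−r1)/C) = asin(-1/69) = -0.8304°
wrap1 = π − 2β = 181.6608°
wrap2 = π + 2β = 178.3392°
tangent length = C·cosβ = 68.9928
L = r1·wrap1 + r2·wrap2 + 2·C·cosβ = 5·3.1706 + 4·3.1126 + 2·68.9928 = 166.2888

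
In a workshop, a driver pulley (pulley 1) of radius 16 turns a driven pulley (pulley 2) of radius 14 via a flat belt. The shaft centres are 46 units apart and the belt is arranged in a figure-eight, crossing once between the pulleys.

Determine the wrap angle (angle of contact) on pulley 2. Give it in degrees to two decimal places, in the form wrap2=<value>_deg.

crossed belt: β = asin((r1+r2)/C) = asin(30/46) = 40.7057°
wrap1 = wrap2 = π + 2β = 261.4114°

wrap2=261.41_deg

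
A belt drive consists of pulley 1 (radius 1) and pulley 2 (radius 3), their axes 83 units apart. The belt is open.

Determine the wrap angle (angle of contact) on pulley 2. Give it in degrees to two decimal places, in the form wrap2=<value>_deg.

open belt: β = asin((r2−r1)/C) = asin(2/83) = 1.3808°
wrap1 = π − 2β = 177.2385°
wrap2 = π + 2β = 182.7615°

wrap2=182.76_deg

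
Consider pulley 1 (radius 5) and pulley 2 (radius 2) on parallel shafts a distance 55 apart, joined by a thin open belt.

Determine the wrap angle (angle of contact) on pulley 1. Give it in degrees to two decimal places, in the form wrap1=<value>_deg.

open belt: β = asin((r2−r1)/C) = asin(-3/55) = -3.1268°
wrap1 = π − 2β = 186.2536°
wrap2 = π + 2β = 173.7464°

wrap1=186.25_deg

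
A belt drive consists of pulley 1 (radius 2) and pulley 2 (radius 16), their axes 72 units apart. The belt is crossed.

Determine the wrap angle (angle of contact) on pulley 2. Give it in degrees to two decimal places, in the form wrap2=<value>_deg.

crossed belt: β = asin((r1+r2)/C) = asin(18/72) = 14.4775°
wrap1 = wrap2 = π + 2β = 208.9550°

wrap2=208.96_deg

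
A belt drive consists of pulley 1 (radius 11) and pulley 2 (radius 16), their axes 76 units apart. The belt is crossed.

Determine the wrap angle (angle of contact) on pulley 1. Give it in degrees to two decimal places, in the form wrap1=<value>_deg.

crossed belt: β = asin((r1+r2)/C) = asin(27/76) = 20.8096°
wrap1 = wrap2 = π + 2β = 221.6191°

wrap1=221.62_deg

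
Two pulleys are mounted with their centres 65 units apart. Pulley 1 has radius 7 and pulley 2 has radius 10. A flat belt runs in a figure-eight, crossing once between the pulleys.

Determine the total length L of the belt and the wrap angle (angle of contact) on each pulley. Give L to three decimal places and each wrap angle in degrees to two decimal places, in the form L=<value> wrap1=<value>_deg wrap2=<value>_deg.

crossed belt: β = asin((r1+r2)/C) = asin(17/65) = 15.1614°
wrap1 = wrap2 = π + 2β = 210.3227°
tangent length = C·cosβ = 62.7375
L = (r1+r2)·wrap + 2·C·cosβ = 17·3.6708 + 2·62.7375 = 187.8791

L=187.879 wrap1=210.32_deg wrap2=210.32_deg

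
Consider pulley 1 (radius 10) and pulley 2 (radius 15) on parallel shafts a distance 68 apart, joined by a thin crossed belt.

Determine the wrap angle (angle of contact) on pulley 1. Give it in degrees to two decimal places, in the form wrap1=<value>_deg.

wrap1=223.14_deg

crossed belt: β = asin((r1+r2)/C) = asin(25/68) = 21.5706°
wrap1 = wrap2 = π + 2β = 223.1412°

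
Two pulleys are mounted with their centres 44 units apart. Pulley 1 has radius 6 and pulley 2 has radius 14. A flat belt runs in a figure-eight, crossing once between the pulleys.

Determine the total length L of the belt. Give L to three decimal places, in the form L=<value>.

L=160.090

crossed belt: β = asin((r1+r2)/C) = asin(20/44) = 27.0357°
wrap1 = wrap2 = π + 2β = 234.0714°
tangent length = C·cosβ = 39.1918
L = (r1+r2)·wrap + 2·C·cosβ = 20·4.0853 + 2·39.1918 = 160.0900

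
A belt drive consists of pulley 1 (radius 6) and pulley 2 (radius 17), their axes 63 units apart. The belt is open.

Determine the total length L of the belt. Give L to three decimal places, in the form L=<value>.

open belt: β = asin((r2−r1)/C) = asin(11/63) = 10.0556°
wrap1 = π − 2β = 159.8889°
wrap2 = π + 2β = 200.1111°
tangent length = C·cosβ = 62.0322
L = r1·wrap1 + r2·wrap2 + 2·C·cosβ = 6·2.7906 + 17·3.4926 + 2·62.0322 = 200.1822

L=200.182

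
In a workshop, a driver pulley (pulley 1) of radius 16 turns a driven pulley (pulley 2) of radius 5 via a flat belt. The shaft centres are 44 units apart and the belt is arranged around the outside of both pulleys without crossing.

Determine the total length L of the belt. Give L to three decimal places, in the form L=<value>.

open belt: β = asin((r2−r1)/C) = asin(-11/44) = -14.4775°
wrap1 = π − 2β = 208.9550°
wrap2 = π + 2β = 151.0450°
tangent length = C·cosβ = 42.6028
L = r1·wrap1 + r2·wrap2 + 2·C·cosβ = 16·3.6470 + 5·2.6362 + 2·42.6028 = 156.7380

L=156.738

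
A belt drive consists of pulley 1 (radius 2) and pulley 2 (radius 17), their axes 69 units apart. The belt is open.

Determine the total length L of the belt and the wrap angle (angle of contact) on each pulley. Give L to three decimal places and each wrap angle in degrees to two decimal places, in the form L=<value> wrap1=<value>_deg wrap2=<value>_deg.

open belt: β = asin((r2−r1)/C) = asin(15/69) = 12.5559°
wrap1 = π − 2β = 154.8883°
wrap2 = π + 2β = 205.1117°
tangent length = C·cosβ = 67.3498
L = r1·wrap1 + r2·wrap2 + 2·C·cosβ = 2·2.7033 + 17·3.5799 + 2·67.3498 = 200.9642

L=200.964 wrap1=154.89_deg wrap2=205.11_deg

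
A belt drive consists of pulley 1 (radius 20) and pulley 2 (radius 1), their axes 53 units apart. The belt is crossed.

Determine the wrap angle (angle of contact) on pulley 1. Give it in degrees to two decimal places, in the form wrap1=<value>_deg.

crossed belt: β = asin((r1+r2)/C) = asin(21/53) = 23.3425°
wrap1 = wrap2 = π + 2β = 226.6850°

wrap1=226.68_deg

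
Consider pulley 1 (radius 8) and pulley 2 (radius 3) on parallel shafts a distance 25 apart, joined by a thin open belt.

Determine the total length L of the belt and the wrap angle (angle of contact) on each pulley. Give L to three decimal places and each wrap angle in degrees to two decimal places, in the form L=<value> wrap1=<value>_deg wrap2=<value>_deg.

L=85.561 wrap1=203.07_deg wrap2=156.93_deg

open belt: β = asin((r2−r1)/C) = asin(-5/25) = -11.5370°
wrap1 = π − 2β = 203.0739°
wrap2 = π + 2β = 156.9261°
tangent length = C·cosβ = 24.4949
L = r1·wrap1 + r2·wrap2 + 2·C·cosβ = 8·3.5443 + 3·2.7389 + 2·24.4949 = 85.5609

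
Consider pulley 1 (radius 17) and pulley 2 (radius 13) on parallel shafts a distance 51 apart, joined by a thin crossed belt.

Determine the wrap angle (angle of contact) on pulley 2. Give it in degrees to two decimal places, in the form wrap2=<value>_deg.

crossed belt: β = asin((r1+r2)/C) = asin(30/51) = 36.0319°
wrap1 = wrap2 = π + 2β = 252.0638°

wrap2=252.06_deg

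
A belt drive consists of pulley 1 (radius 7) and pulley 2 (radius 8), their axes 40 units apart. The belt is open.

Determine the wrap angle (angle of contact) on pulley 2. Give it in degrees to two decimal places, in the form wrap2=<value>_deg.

wrap2=182.87_deg

open belt: β = asin((r2−r1)/C) = asin(1/40) = 1.4325°
wrap1 = π − 2β = 177.1349°
wrap2 = π + 2β = 182.8651°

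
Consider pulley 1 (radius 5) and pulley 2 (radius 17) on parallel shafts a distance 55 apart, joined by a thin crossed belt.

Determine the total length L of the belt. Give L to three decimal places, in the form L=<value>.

L=188.038

crossed belt: β = asin((r1+r2)/C) = asin(22/55) = 23.5782°
wrap1 = wrap2 = π + 2β = 227.1564°
tangent length = C·cosβ = 50.4083
L = (r1+r2)·wrap + 2·C·cosβ = 22·3.9646 + 2·50.4083 = 188.0384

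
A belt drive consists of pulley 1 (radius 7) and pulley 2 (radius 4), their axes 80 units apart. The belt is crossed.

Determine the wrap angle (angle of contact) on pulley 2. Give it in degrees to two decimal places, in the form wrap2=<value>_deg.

wrap2=195.81_deg

crossed belt: β = asin((r1+r2)/C) = asin(11/80) = 7.9032°
wrap1 = wrap2 = π + 2β = 195.8064°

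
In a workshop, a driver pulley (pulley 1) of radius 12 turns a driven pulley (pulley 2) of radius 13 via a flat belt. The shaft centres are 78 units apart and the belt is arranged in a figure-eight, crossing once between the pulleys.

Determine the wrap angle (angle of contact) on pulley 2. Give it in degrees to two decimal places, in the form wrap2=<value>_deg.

crossed belt: β = asin((r1+r2)/C) = asin(25/78) = 18.6939°
wrap1 = wrap2 = π + 2β = 217.3879°

wrap2=217.39_deg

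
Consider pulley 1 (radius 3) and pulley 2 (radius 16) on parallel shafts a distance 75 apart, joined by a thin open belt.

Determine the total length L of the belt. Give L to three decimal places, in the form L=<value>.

open belt: β = asin((r2−r1)/C) = asin(13/75) = 9.9817°
wrap1 = π − 2β = 160.0366°
wrap2 = π + 2β = 199.9634°
tangent length = C·cosβ = 73.8647
L = r1·wrap1 + r2·wrap2 + 2·C·cosβ = 3·2.7932 + 16·3.4900 + 2·73.8647 = 211.9493

L=211.949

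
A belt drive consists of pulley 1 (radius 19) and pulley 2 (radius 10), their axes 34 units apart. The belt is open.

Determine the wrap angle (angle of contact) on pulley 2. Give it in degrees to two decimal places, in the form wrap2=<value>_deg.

open belt: β = asin((r2−r1)/C) = asin(-9/34) = -15.3495°
wrap1 = π − 2β = 210.6990°
wrap2 = π + 2β = 149.3010°

wrap2=149.30_deg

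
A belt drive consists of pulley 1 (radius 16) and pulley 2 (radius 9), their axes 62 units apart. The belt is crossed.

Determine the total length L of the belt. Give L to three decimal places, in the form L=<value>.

crossed belt: β = asin((r1+r2)/C) = asin(25/62) = 23.7800°
wrap1 = wrap2 = π + 2β = 227.5600°
tangent length = C·cosβ = 56.7362
L = (r1+r2)·wrap + 2·C·cosβ = 25·3.9717 + 2·56.7362 = 212.7642

L=212.764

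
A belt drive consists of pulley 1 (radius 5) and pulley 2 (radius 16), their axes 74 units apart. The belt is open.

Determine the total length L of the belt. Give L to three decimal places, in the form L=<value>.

L=215.612

open belt: β = asin((r2−r1)/C) = asin(11/74) = 8.5486°
wrap1 = π − 2β = 162.9028°
wrap2 = π + 2β = 197.0972°
tangent length = C·cosβ = 73.1779
L = r1·wrap1 + r2·wrap2 + 2·C·cosβ = 5·2.8432 + 16·3.4400 + 2·73.1779 = 215.6116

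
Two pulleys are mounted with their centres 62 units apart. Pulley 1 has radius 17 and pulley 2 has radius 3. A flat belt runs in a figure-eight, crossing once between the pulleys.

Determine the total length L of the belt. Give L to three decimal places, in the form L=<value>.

crossed belt: β = asin((r1+r2)/C) = asin(20/62) = 18.8191°
wrap1 = wrap2 = π + 2β = 217.6381°
tangent length = C·cosβ = 58.6856
L = (r1+r2)·wrap + 2·C·cosβ = 20·3.7985 + 2·58.6856 = 193.3412

L=193.341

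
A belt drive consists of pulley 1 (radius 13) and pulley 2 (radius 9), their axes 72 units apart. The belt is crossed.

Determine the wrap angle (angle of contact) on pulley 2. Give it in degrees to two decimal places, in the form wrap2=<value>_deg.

crossed belt: β = asin((r1+r2)/C) = asin(22/72) = 17.7916°
wrap1 = wrap2 = π + 2β = 215.5832°

wrap2=215.58_deg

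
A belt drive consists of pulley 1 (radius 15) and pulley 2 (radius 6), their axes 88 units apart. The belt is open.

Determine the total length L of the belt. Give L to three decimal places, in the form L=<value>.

open belt: β = asin((r2−r1)/C) = asin(-9/88) = -5.8701°
wrap1 = π − 2β = 191.7401°
wrap2 = π + 2β = 168.2599°
tangent length = C·cosβ = 87.5386
L = r1·wrap1 + r2·wrap2 + 2·C·cosβ = 15·3.3465 + 6·2.9367 + 2·87.5386 = 242.8947

L=242.895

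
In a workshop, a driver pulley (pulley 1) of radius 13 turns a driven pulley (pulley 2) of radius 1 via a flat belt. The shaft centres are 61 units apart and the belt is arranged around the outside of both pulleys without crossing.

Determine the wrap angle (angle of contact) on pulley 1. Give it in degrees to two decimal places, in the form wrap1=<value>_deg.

open belt: β = asin((r2−r1)/C) = asin(-12/61) = -11.3453°
wrap1 = π − 2β = 202.6906°
wrap2 = π + 2β = 157.3094°

wrap1=202.69_deg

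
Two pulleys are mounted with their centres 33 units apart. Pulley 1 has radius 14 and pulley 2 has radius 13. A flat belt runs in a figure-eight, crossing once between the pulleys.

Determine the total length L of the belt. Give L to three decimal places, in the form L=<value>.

crossed belt: β = asin((r1+r2)/C) = asin(27/33) = 54.9032°
wrap1 = wrap2 = π + 2β = 289.8064°
tangent length = C·cosβ = 18.9737
L = (r1+r2)·wrap + 2·C·cosβ = 27·5.0581 + 2·18.9737 = 174.5154

L=174.515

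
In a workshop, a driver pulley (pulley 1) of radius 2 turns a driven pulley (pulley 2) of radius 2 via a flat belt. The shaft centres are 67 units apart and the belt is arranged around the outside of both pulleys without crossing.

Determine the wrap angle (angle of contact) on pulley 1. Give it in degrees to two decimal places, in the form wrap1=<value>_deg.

wrap1=180.00_deg

open belt: β = asin((r2−r1)/C) = asin(0/67) = 0.0000°
wrap1 = π − 2β = 180.0000°
wrap2 = π + 2β = 180.0000°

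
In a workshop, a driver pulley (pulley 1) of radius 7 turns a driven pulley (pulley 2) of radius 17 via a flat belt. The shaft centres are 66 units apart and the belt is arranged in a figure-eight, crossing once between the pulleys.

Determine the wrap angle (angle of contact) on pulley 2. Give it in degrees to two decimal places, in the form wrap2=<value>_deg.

wrap2=222.65_deg

crossed belt: β = asin((r1+r2)/C) = asin(24/66) = 21.3237°
wrap1 = wrap2 = π + 2β = 222.6474°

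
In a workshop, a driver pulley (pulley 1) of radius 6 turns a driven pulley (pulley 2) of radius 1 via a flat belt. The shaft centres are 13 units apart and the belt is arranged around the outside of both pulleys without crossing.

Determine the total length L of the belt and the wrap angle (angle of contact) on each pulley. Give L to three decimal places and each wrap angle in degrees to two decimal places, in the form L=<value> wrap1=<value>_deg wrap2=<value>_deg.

L=49.939 wrap1=225.24_deg wrap2=134.76_deg

open belt: β = asin((r2−r1)/C) = asin(-5/13) = -22.6199°
wrap1 = π − 2β = 225.2397°
wrap2 = π + 2β = 134.7603°
tangent length = C·cosβ = 12.0000
L = r1·wrap1 + r2·wrap2 + 2·C·cosβ = 6·3.9312 + 1·2.3520 + 2·12.0000 = 49.9391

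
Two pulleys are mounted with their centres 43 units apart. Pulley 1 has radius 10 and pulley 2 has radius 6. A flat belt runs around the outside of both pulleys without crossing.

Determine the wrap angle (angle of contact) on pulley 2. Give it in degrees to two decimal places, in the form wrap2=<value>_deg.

wrap2=169.32_deg

open belt: β = asin((r2−r1)/C) = asin(-4/43) = -5.3376°
wrap1 = π − 2β = 190.6751°
wrap2 = π + 2β = 169.3249°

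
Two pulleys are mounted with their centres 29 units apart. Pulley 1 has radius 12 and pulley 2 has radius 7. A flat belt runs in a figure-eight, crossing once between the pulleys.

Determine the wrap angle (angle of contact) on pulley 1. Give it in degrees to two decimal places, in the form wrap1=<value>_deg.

wrap1=261.87_deg

crossed belt: β = asin((r1+r2)/C) = asin(19/29) = 40.9327°
wrap1 = wrap2 = π + 2β = 261.8654°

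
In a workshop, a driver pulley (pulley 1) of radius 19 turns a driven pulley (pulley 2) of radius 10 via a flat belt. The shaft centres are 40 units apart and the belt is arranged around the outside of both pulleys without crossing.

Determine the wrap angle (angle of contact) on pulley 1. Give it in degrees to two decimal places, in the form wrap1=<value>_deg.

open belt: β = asin((r2−r1)/C) = asin(-9/40) = -13.0029°
wrap1 = π − 2β = 206.0058°
wrap2 = π + 2β = 153.9942°

wrap1=206.01_deg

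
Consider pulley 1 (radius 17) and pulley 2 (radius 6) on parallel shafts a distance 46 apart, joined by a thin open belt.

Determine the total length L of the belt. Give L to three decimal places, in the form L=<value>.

L=166.900

open belt: β = asin((r2−r1)/C) = asin(-11/46) = -13.8352°
wrap1 = π − 2β = 207.6704°
wrap2 = π + 2β = 152.3296°
tangent length = C·cosβ = 44.6654
L = r1·wrap1 + r2·wrap2 + 2·C·cosβ = 17·3.6245 + 6·2.6587 + 2·44.6654 = 166.8998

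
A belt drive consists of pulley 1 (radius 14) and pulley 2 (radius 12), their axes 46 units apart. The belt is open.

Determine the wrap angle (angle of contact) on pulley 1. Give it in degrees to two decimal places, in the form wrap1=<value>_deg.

wrap1=184.98_deg

open belt: β = asin((r2−r1)/C) = asin(-2/46) = -2.4919°
wrap1 = π − 2β = 184.9838°
wrap2 = π + 2β = 175.0162°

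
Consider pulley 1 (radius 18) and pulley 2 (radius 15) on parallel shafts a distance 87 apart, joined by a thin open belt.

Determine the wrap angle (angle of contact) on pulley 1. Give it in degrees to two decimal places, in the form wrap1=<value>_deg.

wrap1=183.95_deg

open belt: β = asin((r2−r1)/C) = asin(-3/87) = -1.9761°
wrap1 = π − 2β = 183.9522°
wrap2 = π + 2β = 176.0478°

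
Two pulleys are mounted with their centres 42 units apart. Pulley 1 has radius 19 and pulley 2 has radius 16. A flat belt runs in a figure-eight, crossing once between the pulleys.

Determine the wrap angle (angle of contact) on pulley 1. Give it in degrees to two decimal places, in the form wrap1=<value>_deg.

wrap1=292.89_deg

crossed belt: β = asin((r1+r2)/C) = asin(35/42) = 56.4427°
wrap1 = wrap2 = π + 2β = 292.8854°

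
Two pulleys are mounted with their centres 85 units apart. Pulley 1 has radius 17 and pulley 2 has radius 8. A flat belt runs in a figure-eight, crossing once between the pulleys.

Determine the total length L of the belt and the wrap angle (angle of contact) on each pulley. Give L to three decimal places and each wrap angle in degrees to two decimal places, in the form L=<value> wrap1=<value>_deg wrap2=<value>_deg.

L=255.947 wrap1=214.21_deg wrap2=214.21_deg

crossed belt: β = asin((r1+r2)/C) = asin(25/85) = 17.1046°
wrap1 = wrap2 = π + 2β = 214.2093°
tangent length = C·cosβ = 81.2404
L = (r1+r2)·wrap + 2·C·cosβ = 25·3.7387 + 2·81.2404 = 255.9472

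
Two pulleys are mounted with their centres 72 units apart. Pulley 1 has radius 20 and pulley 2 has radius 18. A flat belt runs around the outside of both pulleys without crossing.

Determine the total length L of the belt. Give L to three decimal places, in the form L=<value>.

L=263.436

open belt: β = asin((r2−r1)/C) = asin(-2/72) = -1.5918°
wrap1 = π − 2β = 183.1835°
wrap2 = π + 2β = 176.8165°
tangent length = C·cosβ = 71.9722
L = r1·wrap1 + r2·wrap2 + 2·C·cosβ = 20·3.1972 + 18·3.0860 + 2·71.9722 = 263.4361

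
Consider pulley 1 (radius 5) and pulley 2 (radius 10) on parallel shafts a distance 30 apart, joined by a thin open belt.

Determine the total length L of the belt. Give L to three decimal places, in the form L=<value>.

L=107.959

open belt: β = asin((r2−r1)/C) = asin(5/30) = 9.5941°
wrap1 = π − 2β = 160.8119°
wrap2 = π + 2β = 199.1881°
tangent length = C·cosβ = 29.5804
L = r1·wrap1 + r2·wrap2 + 2·C·cosβ = 5·2.8067 + 10·3.4765 + 2·29.5804 = 107.9592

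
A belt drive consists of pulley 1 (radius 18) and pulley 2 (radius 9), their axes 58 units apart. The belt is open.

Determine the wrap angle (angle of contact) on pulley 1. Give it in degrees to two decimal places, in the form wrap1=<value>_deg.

wrap1=197.85_deg

open belt: β = asin((r2−r1)/C) = asin(-9/58) = -8.9268°
wrap1 = π − 2β = 197.8536°
wrap2 = π + 2β = 162.1464°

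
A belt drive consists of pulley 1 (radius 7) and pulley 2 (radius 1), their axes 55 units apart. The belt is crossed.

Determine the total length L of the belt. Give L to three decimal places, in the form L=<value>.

L=136.298

crossed belt: β = asin((r1+r2)/C) = asin(8/55) = 8.3636°
wrap1 = wrap2 = π + 2β = 196.7272°
tangent length = C·cosβ = 54.4151
L = (r1+r2)·wrap + 2·C·cosβ = 8·3.4335 + 2·54.4151 = 136.2984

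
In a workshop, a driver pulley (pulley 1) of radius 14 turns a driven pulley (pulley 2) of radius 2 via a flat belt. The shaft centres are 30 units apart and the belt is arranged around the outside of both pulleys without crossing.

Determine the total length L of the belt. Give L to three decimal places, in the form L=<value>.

open belt: β = asin((r2−r1)/C) = asin(-12/30) = -23.5782°
wrap1 = π − 2β = 227.1564°
wrap2 = π + 2β = 132.8436°
tangent length = C·cosβ = 27.4955
L = r1·wrap1 + r2·wrap2 + 2·C·cosβ = 14·3.9646 + 2·2.3186 + 2·27.4955 = 115.1328

L=115.133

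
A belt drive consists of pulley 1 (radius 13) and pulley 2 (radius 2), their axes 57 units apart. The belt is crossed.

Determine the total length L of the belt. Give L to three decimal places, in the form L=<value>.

crossed belt: β = asin((r1+r2)/C) = asin(15/57) = 15.2575°
wrap1 = wrap2 = π + 2β = 210.5150°
tangent length = C·cosβ = 54.9909
L = (r1+r2)·wrap + 2·C·cosβ = 15·3.6742 + 2·54.9909 = 165.0945

L=165.095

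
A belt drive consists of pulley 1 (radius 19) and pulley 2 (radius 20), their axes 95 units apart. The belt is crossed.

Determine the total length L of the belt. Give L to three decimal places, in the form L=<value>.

L=328.770

crossed belt: β = asin((r1+r2)/C) = asin(39/95) = 24.2379°
wrap1 = wrap2 = π + 2β = 228.4758°
tangent length = C·cosβ = 86.6256
L = (r1+r2)·wrap + 2·C·cosβ = 39·3.9877 + 2·86.6256 = 328.7698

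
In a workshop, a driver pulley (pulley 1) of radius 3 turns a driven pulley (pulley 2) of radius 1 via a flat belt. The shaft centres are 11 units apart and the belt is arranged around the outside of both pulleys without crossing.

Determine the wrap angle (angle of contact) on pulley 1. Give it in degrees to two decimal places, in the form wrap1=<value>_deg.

open belt: β = asin((r2−r1)/C) = asin(-2/11) = -10.4757°
wrap1 = π − 2β = 200.9514°
wrap2 = π + 2β = 159.0486°

wrap1=200.95_deg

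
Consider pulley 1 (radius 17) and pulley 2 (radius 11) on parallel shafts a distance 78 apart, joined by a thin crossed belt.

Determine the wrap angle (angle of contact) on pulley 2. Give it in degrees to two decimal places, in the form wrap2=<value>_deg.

wrap2=222.07_deg

crossed belt: β = asin((r1+r2)/C) = asin(28/78) = 21.0372°
wrap1 = wrap2 = π + 2β = 222.0744°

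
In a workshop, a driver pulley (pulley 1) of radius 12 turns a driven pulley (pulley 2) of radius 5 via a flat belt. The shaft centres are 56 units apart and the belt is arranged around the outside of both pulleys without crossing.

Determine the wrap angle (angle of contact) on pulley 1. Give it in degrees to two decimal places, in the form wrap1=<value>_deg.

wrap1=194.36_deg

open belt: β = asin((r2−r1)/C) = asin(-7/56) = -7.1808°
wrap1 = π − 2β = 194.3615°
wrap2 = π + 2β = 165.6385°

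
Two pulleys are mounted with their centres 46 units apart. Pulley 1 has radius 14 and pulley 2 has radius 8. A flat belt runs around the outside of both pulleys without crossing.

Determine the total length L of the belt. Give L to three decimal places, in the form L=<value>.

L=161.899

open belt: β = asin((r2−r1)/C) = asin(-6/46) = -7.4947°
wrap1 = π − 2β = 194.9894°
wrap2 = π + 2β = 165.0106°
tangent length = C·cosβ = 45.6070
L = r1·wrap1 + r2·wrap2 + 2·C·cosβ = 14·3.4032 + 8·2.8800 + 2·45.6070 = 161.8988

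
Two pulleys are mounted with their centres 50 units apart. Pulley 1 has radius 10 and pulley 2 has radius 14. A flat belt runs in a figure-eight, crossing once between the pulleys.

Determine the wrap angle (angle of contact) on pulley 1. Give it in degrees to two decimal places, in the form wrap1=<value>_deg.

crossed belt: β = asin((r1+r2)/C) = asin(24/50) = 28.6854°
wrap1 = wrap2 = π + 2β = 237.3708°

wrap1=237.37_deg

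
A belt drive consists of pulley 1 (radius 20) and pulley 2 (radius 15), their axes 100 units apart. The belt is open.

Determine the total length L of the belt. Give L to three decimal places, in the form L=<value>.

L=310.206

open belt: β = asin((r2−r1)/C) = asin(-5/100) = -2.8660°
wrap1 = π − 2β = 185.7320°
wrap2 = π + 2β = 174.2680°
tangent length = C·cosβ = 99.8749
L = r1·wrap1 + r2·wrap2 + 2·C·cosβ = 20·3.2416 + 15·3.0416 + 2·99.8749 = 310.2058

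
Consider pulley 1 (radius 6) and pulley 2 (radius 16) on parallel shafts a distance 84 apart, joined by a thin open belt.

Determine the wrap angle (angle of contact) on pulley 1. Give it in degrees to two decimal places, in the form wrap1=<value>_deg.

wrap1=166.33_deg

open belt: β = asin((r2−r1)/C) = asin(10/84) = 6.8371°
wrap1 = π − 2β = 166.3257°
wrap2 = π + 2β = 193.6743°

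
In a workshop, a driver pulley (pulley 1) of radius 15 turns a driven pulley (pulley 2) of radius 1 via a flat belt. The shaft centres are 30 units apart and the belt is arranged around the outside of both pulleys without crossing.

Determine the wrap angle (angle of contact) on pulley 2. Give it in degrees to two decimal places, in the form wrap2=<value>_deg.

wrap2=124.36_deg

open belt: β = asin((r2−r1)/C) = asin(-14/30) = -27.8181°
wrap1 = π − 2β = 235.6363°
wrap2 = π + 2β = 124.3637°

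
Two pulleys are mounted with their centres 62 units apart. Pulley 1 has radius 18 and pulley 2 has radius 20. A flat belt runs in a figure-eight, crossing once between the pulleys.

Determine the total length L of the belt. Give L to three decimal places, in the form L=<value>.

L=267.500

crossed belt: β = asin((r1+r2)/C) = asin(38/62) = 37.7997°
wrap1 = wrap2 = π + 2β = 255.5994°
tangent length = C·cosβ = 48.9898
L = (r1+r2)·wrap + 2·C·cosβ = 38·4.4611 + 2·48.9898 = 267.4996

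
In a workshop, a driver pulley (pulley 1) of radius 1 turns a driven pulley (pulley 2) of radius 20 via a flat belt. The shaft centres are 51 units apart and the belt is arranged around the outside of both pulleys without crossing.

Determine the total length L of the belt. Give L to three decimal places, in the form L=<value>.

L=175.137

open belt: β = asin((r2−r1)/C) = asin(19/51) = 21.8729°
wrap1 = π − 2β = 136.2542°
wrap2 = π + 2β = 223.7458°
tangent length = C·cosβ = 47.3286
L = r1·wrap1 + r2·wrap2 + 2·C·cosβ = 1·2.3781 + 20·3.9051 + 2·47.3286 = 175.1374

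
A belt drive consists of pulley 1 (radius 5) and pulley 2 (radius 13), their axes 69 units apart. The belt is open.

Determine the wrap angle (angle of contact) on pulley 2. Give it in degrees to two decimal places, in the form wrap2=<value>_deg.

wrap2=193.32_deg

open belt: β = asin((r2−r1)/C) = asin(8/69) = 6.6580°
wrap1 = π − 2β = 166.6841°
wrap2 = π + 2β = 193.3159°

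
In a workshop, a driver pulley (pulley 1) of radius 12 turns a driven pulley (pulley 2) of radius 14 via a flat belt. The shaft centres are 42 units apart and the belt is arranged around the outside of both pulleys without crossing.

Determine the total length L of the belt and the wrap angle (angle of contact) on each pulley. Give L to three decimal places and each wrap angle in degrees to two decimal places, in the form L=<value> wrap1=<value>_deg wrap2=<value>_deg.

open belt: β = asin((r2−r1)/C) = asin(2/42) = 2.7294°
wrap1 = π − 2β = 174.5412°
wrap2 = π + 2β = 185.4588°
tangent length = C·cosβ = 41.9524
L = r1·wrap1 + r2·wrap2 + 2·C·cosβ = 12·3.0463 + 14·3.2369 + 2·41.9524 = 165.7767

L=165.777 wrap1=174.54_deg wrap2=185.46_deg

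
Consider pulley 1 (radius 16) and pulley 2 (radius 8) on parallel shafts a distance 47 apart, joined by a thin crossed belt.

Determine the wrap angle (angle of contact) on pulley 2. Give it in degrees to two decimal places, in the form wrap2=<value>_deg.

crossed belt: β = asin((r1+r2)/C) = asin(24/47) = 30.7064°
wrap1 = wrap2 = π + 2β = 241.4127°

wrap2=241.41_deg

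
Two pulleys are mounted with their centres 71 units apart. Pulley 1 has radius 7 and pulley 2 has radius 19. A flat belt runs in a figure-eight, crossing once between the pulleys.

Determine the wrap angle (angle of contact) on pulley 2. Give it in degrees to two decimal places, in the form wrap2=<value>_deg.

wrap2=222.96_deg

crossed belt: β = asin((r1+r2)/C) = asin(26/71) = 21.4813°
wrap1 = wrap2 = π + 2β = 222.9626°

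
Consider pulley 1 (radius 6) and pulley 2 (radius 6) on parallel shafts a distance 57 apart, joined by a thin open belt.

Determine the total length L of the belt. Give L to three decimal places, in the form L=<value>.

open belt: β = asin((r2−r1)/C) = asin(0/57) = 0.0000°
wrap1 = π − 2β = 180.0000°
wrap2 = π + 2β = 180.0000°
tangent length = C·cosβ = 57.0000
L = r1·wrap1 + r2·wrap2 + 2·C·cosβ = 6·3.1416 + 6·3.1416 + 2·57.0000 = 151.6991

L=151.699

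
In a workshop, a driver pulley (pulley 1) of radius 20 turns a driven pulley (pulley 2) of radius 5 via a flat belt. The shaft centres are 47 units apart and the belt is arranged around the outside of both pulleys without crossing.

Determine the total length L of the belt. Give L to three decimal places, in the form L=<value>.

L=177.369

open belt: β = asin((r2−r1)/C) = asin(-15/47) = -18.6115°
wrap1 = π − 2β = 217.2229°
wrap2 = π + 2β = 142.7771°
tangent length = C·cosβ = 44.5421
L = r1·wrap1 + r2·wrap2 + 2·C·cosβ = 20·3.7913 + 5·2.4919 + 2·44.5421 = 177.3690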